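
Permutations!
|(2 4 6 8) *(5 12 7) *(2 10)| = |(2 4 6 8 10)(5 12 7)| = 15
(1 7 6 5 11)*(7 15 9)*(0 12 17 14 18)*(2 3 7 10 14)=(0 12 17 2 3 7 6 5 11 1 15 9 10 14 18)=[12, 15, 3, 7, 4, 11, 5, 6, 8, 10, 14, 1, 17, 13, 18, 9, 16, 2, 0]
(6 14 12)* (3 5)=[0, 1, 2, 5, 4, 3, 14, 7, 8, 9, 10, 11, 6, 13, 12]=(3 5)(6 14 12)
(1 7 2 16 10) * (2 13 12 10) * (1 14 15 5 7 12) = (1 12 10 14 15 5 7 13)(2 16) = [0, 12, 16, 3, 4, 7, 6, 13, 8, 9, 14, 11, 10, 1, 15, 5, 2]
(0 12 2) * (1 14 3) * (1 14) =(0 12 2)(3 14) =[12, 1, 0, 14, 4, 5, 6, 7, 8, 9, 10, 11, 2, 13, 3]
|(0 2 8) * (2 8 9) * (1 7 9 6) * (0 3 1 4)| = 9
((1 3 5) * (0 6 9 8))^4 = (9)(1 3 5) = [0, 3, 2, 5, 4, 1, 6, 7, 8, 9]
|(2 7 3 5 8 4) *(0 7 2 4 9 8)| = |(0 7 3 5)(8 9)| = 4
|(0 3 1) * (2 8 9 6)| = |(0 3 1)(2 8 9 6)| = 12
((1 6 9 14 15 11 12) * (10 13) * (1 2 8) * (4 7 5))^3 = (1 14 12)(2 6 15)(8 9 11)(10 13) = [0, 14, 6, 3, 4, 5, 15, 7, 9, 11, 13, 8, 1, 10, 12, 2]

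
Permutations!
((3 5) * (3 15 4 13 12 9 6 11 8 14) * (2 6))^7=(2 15 11 13 14 9 5 6 4 8 12 3)=[0, 1, 15, 2, 8, 6, 4, 7, 12, 5, 10, 13, 3, 14, 9, 11]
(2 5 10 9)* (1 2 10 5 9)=(1 2 9 10)=[0, 2, 9, 3, 4, 5, 6, 7, 8, 10, 1]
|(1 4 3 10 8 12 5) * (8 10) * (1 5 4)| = |(3 8 12 4)| = 4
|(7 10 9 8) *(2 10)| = |(2 10 9 8 7)| = 5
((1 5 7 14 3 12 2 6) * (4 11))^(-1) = [0, 6, 12, 14, 11, 1, 2, 5, 8, 9, 10, 4, 3, 13, 7] = (1 6 2 12 3 14 7 5)(4 11)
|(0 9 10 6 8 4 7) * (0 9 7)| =|(0 7 9 10 6 8 4)| =7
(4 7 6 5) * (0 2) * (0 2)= (4 7 6 5)= [0, 1, 2, 3, 7, 4, 5, 6]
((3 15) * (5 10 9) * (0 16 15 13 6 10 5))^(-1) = (0 9 10 6 13 3 15 16) = [9, 1, 2, 15, 4, 5, 13, 7, 8, 10, 6, 11, 12, 3, 14, 16, 0]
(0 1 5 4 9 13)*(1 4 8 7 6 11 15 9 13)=(0 4 13)(1 5 8 7 6 11 15 9)=[4, 5, 2, 3, 13, 8, 11, 6, 7, 1, 10, 15, 12, 0, 14, 9]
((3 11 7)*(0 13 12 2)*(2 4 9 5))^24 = [4, 1, 12, 3, 2, 13, 6, 7, 8, 0, 10, 11, 5, 9] = (0 4 2 12 5 13 9)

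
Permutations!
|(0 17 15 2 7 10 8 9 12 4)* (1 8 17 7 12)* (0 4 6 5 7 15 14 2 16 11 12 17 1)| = |(0 15 16 11 12 6 5 7 10 1 8 9)(2 17 14)| = 12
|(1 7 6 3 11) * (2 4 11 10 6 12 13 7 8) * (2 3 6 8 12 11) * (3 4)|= 5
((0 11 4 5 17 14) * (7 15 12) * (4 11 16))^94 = [17, 1, 2, 3, 0, 16, 6, 15, 8, 9, 10, 11, 7, 13, 5, 12, 14, 4] = (0 17 4)(5 16 14)(7 15 12)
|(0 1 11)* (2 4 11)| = |(0 1 2 4 11)| = 5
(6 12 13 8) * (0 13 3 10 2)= (0 13 8 6 12 3 10 2)= [13, 1, 0, 10, 4, 5, 12, 7, 6, 9, 2, 11, 3, 8]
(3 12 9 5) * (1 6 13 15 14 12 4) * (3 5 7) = [0, 6, 2, 4, 1, 5, 13, 3, 8, 7, 10, 11, 9, 15, 12, 14] = (1 6 13 15 14 12 9 7 3 4)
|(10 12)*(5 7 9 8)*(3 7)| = 10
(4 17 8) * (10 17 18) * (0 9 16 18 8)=[9, 1, 2, 3, 8, 5, 6, 7, 4, 16, 17, 11, 12, 13, 14, 15, 18, 0, 10]=(0 9 16 18 10 17)(4 8)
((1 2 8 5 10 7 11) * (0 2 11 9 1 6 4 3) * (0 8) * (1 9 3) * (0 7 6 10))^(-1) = [5, 4, 0, 7, 6, 8, 10, 2, 3, 9, 11, 1] = (0 5 8 3 7 2)(1 4 6 10 11)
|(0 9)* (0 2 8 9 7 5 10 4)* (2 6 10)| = |(0 7 5 2 8 9 6 10 4)| = 9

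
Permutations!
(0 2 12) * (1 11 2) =(0 1 11 2 12) =[1, 11, 12, 3, 4, 5, 6, 7, 8, 9, 10, 2, 0]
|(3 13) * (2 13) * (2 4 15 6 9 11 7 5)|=10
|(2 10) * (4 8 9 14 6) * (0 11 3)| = |(0 11 3)(2 10)(4 8 9 14 6)| = 30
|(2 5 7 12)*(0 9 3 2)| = 7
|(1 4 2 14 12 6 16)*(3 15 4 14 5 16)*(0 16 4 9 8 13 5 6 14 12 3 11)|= |(0 16 1 12 14 3 15 9 8 13 5 4 2 6 11)|= 15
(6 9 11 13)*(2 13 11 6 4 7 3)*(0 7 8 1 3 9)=(0 7 9 6)(1 3 2 13 4 8)=[7, 3, 13, 2, 8, 5, 0, 9, 1, 6, 10, 11, 12, 4]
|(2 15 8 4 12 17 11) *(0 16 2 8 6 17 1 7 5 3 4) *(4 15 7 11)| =14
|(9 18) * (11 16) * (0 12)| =|(0 12)(9 18)(11 16)| =2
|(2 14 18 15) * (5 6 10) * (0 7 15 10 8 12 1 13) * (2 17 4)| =15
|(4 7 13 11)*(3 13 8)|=|(3 13 11 4 7 8)|=6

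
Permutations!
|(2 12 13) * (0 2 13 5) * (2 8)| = 5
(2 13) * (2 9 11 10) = (2 13 9 11 10) = [0, 1, 13, 3, 4, 5, 6, 7, 8, 11, 2, 10, 12, 9]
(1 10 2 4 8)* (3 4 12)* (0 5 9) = (0 5 9)(1 10 2 12 3 4 8) = [5, 10, 12, 4, 8, 9, 6, 7, 1, 0, 2, 11, 3]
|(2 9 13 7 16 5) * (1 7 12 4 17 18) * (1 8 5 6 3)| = |(1 7 16 6 3)(2 9 13 12 4 17 18 8 5)| = 45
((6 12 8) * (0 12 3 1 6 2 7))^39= (0 7 2 8 12)= [7, 1, 8, 3, 4, 5, 6, 2, 12, 9, 10, 11, 0]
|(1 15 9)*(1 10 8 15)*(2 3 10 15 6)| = |(2 3 10 8 6)(9 15)| = 10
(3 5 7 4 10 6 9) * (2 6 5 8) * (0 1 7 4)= (0 1 7)(2 6 9 3 8)(4 10 5)= [1, 7, 6, 8, 10, 4, 9, 0, 2, 3, 5]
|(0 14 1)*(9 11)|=|(0 14 1)(9 11)|=6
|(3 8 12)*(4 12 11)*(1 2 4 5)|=|(1 2 4 12 3 8 11 5)|=8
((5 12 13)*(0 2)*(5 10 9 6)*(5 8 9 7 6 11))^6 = [0, 1, 2, 3, 4, 8, 13, 12, 10, 7, 5, 6, 9, 11] = (5 8 10)(6 13 11)(7 12 9)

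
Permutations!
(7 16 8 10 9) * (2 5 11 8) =(2 5 11 8 10 9 7 16) =[0, 1, 5, 3, 4, 11, 6, 16, 10, 7, 9, 8, 12, 13, 14, 15, 2]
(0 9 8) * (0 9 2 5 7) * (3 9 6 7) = [2, 1, 5, 9, 4, 3, 7, 0, 6, 8] = (0 2 5 3 9 8 6 7)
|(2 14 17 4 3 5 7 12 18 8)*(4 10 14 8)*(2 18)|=|(2 8 18 4 3 5 7 12)(10 14 17)|=24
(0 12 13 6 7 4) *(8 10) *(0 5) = (0 12 13 6 7 4 5)(8 10) = [12, 1, 2, 3, 5, 0, 7, 4, 10, 9, 8, 11, 13, 6]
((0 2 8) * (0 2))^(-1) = (2 8) = [0, 1, 8, 3, 4, 5, 6, 7, 2]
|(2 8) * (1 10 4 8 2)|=|(1 10 4 8)|=4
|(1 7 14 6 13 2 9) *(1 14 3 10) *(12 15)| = 20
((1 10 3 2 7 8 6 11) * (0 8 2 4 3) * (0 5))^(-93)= (0 10 11 8 5 1 6)(2 7)(3 4)= [10, 6, 7, 4, 3, 1, 0, 2, 5, 9, 11, 8]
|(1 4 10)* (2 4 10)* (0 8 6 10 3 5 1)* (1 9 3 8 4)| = 21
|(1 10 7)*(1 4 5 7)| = 6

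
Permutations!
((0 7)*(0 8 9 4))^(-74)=(0 7 8 9 4)=[7, 1, 2, 3, 0, 5, 6, 8, 9, 4]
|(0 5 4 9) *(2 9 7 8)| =|(0 5 4 7 8 2 9)| =7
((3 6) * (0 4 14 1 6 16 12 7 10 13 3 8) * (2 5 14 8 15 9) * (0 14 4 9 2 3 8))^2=(0 3 12 10 8 1 15 5)(2 4 9 16 7 13 14 6)=[3, 15, 4, 12, 9, 0, 2, 13, 1, 16, 8, 11, 10, 14, 6, 5, 7]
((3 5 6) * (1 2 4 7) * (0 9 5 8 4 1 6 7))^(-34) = (0 8 6 5)(3 7 9 4) = [8, 1, 2, 7, 3, 0, 5, 9, 6, 4]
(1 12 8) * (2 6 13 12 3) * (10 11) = (1 3 2 6 13 12 8)(10 11) = [0, 3, 6, 2, 4, 5, 13, 7, 1, 9, 11, 10, 8, 12]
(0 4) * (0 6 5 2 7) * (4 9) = (0 9 4 6 5 2 7) = [9, 1, 7, 3, 6, 2, 5, 0, 8, 4]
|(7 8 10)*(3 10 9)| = |(3 10 7 8 9)| = 5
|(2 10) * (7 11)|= 2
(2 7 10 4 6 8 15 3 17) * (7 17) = (2 17)(3 7 10 4 6 8 15) = [0, 1, 17, 7, 6, 5, 8, 10, 15, 9, 4, 11, 12, 13, 14, 3, 16, 2]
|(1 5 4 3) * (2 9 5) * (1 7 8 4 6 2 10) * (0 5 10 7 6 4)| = 11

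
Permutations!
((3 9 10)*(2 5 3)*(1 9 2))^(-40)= (1 10 9)(2 3 5)= [0, 10, 3, 5, 4, 2, 6, 7, 8, 1, 9]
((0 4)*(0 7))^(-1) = (0 7 4) = [7, 1, 2, 3, 0, 5, 6, 4]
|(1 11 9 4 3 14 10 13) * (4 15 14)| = 14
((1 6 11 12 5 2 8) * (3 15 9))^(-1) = (1 8 2 5 12 11 6)(3 9 15) = [0, 8, 5, 9, 4, 12, 1, 7, 2, 15, 10, 6, 11, 13, 14, 3]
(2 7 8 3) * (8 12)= (2 7 12 8 3)= [0, 1, 7, 2, 4, 5, 6, 12, 3, 9, 10, 11, 8]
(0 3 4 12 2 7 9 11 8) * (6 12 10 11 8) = (0 3 4 10 11 6 12 2 7 9 8) = [3, 1, 7, 4, 10, 5, 12, 9, 0, 8, 11, 6, 2]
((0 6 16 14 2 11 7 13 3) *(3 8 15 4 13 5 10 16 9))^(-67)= (0 6 9 3)(2 5 14 7 16 11 10)(4 13 8 15)= [6, 1, 5, 0, 13, 14, 9, 16, 15, 3, 2, 10, 12, 8, 7, 4, 11]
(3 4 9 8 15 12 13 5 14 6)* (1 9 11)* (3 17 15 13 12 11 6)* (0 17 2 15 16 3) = [17, 9, 15, 4, 6, 14, 2, 7, 13, 8, 10, 1, 12, 5, 0, 11, 3, 16] = (0 17 16 3 4 6 2 15 11 1 9 8 13 5 14)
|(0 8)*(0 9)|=|(0 8 9)|=3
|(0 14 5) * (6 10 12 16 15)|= |(0 14 5)(6 10 12 16 15)|= 15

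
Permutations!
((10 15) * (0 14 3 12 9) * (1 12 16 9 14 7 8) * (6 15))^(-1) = (0 9 16 3 14 12 1 8 7)(6 10 15) = [9, 8, 2, 14, 4, 5, 10, 0, 7, 16, 15, 11, 1, 13, 12, 6, 3]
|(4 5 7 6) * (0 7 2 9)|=7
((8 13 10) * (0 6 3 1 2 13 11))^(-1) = [11, 3, 1, 6, 4, 5, 0, 7, 10, 9, 13, 8, 12, 2] = (0 11 8 10 13 2 1 3 6)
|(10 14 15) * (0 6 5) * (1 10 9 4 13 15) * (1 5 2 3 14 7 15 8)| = 24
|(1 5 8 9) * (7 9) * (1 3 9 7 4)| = |(1 5 8 4)(3 9)| = 4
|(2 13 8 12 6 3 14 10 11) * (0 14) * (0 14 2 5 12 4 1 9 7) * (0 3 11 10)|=20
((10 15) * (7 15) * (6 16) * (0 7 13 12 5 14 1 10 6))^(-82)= (0 6 7 16 15)(1 13 5)(10 12 14)= [6, 13, 2, 3, 4, 1, 7, 16, 8, 9, 12, 11, 14, 5, 10, 0, 15]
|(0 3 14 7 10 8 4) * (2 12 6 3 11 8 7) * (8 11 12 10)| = 10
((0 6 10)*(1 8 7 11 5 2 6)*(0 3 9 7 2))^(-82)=(0 3 1 9 8 7 2 11 6 5 10)=[3, 9, 11, 1, 4, 10, 5, 2, 7, 8, 0, 6]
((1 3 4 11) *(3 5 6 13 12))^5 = (1 3 6 11 12 5 4 13) = [0, 3, 2, 6, 13, 4, 11, 7, 8, 9, 10, 12, 5, 1]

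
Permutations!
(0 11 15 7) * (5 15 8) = (0 11 8 5 15 7) = [11, 1, 2, 3, 4, 15, 6, 0, 5, 9, 10, 8, 12, 13, 14, 7]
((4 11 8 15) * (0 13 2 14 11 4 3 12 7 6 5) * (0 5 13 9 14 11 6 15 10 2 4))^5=[4, 1, 11, 12, 13, 5, 14, 15, 10, 0, 2, 8, 7, 6, 9, 3]=(0 4 13 6 14 9)(2 11 8 10)(3 12 7 15)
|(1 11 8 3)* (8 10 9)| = |(1 11 10 9 8 3)| = 6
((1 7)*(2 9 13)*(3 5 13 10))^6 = (13) = [0, 1, 2, 3, 4, 5, 6, 7, 8, 9, 10, 11, 12, 13]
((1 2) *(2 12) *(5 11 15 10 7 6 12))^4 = (1 10 2 15 12 11 6 5 7) = [0, 10, 15, 3, 4, 7, 5, 1, 8, 9, 2, 6, 11, 13, 14, 12]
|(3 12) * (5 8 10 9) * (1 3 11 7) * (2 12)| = 12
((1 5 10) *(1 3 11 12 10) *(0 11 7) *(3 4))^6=[7, 1, 2, 4, 10, 5, 6, 3, 8, 9, 12, 0, 11]=(0 7 3 4 10 12 11)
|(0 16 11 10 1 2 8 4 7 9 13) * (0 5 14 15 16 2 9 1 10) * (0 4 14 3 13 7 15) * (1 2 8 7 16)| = |(0 8 14)(1 9 16 11 4 15)(2 7)(3 13 5)| = 6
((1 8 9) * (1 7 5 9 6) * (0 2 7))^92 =(0 7 9 2 5)(1 6 8) =[7, 6, 5, 3, 4, 0, 8, 9, 1, 2]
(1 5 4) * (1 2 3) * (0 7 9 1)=[7, 5, 3, 0, 2, 4, 6, 9, 8, 1]=(0 7 9 1 5 4 2 3)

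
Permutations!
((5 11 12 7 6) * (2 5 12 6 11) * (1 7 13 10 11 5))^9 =[0, 7, 1, 3, 4, 2, 11, 5, 8, 9, 13, 10, 6, 12] =(1 7 5 2)(6 11 10 13 12)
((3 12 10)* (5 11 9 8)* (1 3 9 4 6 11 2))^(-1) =(1 2 5 8 9 10 12 3)(4 11 6) =[0, 2, 5, 1, 11, 8, 4, 7, 9, 10, 12, 6, 3]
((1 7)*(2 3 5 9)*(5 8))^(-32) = (2 5 3 9 8) = [0, 1, 5, 9, 4, 3, 6, 7, 2, 8]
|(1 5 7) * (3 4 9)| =|(1 5 7)(3 4 9)| =3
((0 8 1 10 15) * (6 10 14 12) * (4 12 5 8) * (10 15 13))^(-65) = (15)(1 8 5 14)(10 13) = [0, 8, 2, 3, 4, 14, 6, 7, 5, 9, 13, 11, 12, 10, 1, 15]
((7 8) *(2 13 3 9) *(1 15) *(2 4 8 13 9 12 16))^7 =[0, 15, 12, 7, 2, 5, 6, 4, 9, 16, 10, 11, 13, 8, 14, 1, 3] =(1 15)(2 12 13 8 9 16 3 7 4)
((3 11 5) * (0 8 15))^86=(0 15 8)(3 5 11)=[15, 1, 2, 5, 4, 11, 6, 7, 0, 9, 10, 3, 12, 13, 14, 8]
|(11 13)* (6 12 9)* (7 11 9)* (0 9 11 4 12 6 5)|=6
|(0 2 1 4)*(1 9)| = |(0 2 9 1 4)| = 5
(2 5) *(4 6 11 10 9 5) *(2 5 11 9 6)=(2 4)(6 9 11 10)=[0, 1, 4, 3, 2, 5, 9, 7, 8, 11, 6, 10]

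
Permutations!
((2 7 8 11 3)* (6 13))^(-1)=(2 3 11 8 7)(6 13)=[0, 1, 3, 11, 4, 5, 13, 2, 7, 9, 10, 8, 12, 6]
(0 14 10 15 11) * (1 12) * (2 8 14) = (0 2 8 14 10 15 11)(1 12) = [2, 12, 8, 3, 4, 5, 6, 7, 14, 9, 15, 0, 1, 13, 10, 11]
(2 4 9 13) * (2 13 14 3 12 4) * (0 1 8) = (0 1 8)(3 12 4 9 14) = [1, 8, 2, 12, 9, 5, 6, 7, 0, 14, 10, 11, 4, 13, 3]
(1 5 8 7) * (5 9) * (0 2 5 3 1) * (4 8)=(0 2 5 4 8 7)(1 9 3)=[2, 9, 5, 1, 8, 4, 6, 0, 7, 3]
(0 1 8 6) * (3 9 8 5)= (0 1 5 3 9 8 6)= [1, 5, 2, 9, 4, 3, 0, 7, 6, 8]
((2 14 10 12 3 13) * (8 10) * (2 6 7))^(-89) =(2 14 8 10 12 3 13 6 7) =[0, 1, 14, 13, 4, 5, 7, 2, 10, 9, 12, 11, 3, 6, 8]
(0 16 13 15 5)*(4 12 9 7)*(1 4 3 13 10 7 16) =(0 1 4 12 9 16 10 7 3 13 15 5) =[1, 4, 2, 13, 12, 0, 6, 3, 8, 16, 7, 11, 9, 15, 14, 5, 10]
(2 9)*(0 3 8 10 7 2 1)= [3, 0, 9, 8, 4, 5, 6, 2, 10, 1, 7]= (0 3 8 10 7 2 9 1)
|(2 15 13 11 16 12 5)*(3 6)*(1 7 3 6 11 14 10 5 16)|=12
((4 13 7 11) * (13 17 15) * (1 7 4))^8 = (17)(1 11 7) = [0, 11, 2, 3, 4, 5, 6, 1, 8, 9, 10, 7, 12, 13, 14, 15, 16, 17]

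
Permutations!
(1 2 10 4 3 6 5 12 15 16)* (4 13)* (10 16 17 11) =(1 2 16)(3 6 5 12 15 17 11 10 13 4) =[0, 2, 16, 6, 3, 12, 5, 7, 8, 9, 13, 10, 15, 4, 14, 17, 1, 11]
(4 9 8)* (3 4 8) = [0, 1, 2, 4, 9, 5, 6, 7, 8, 3] = (3 4 9)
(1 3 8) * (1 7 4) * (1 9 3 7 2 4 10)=(1 7 10)(2 4 9 3 8)=[0, 7, 4, 8, 9, 5, 6, 10, 2, 3, 1]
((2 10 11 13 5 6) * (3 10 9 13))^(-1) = (2 6 5 13 9)(3 11 10) = [0, 1, 6, 11, 4, 13, 5, 7, 8, 2, 3, 10, 12, 9]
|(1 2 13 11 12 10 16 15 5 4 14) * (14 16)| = 28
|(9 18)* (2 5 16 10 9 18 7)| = |(18)(2 5 16 10 9 7)| = 6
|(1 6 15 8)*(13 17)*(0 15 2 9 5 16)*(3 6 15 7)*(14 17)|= 24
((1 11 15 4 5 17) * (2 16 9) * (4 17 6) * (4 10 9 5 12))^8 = (17)(2 5 10)(6 9 16) = [0, 1, 5, 3, 4, 10, 9, 7, 8, 16, 2, 11, 12, 13, 14, 15, 6, 17]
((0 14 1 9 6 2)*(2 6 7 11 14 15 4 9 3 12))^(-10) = (0 15 4 9 7 11 14 1 3 12 2) = [15, 3, 0, 12, 9, 5, 6, 11, 8, 7, 10, 14, 2, 13, 1, 4]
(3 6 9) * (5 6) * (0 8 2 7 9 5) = (0 8 2 7 9 3)(5 6) = [8, 1, 7, 0, 4, 6, 5, 9, 2, 3]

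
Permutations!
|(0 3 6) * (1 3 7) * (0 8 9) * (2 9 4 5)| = 10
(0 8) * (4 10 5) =(0 8)(4 10 5) =[8, 1, 2, 3, 10, 4, 6, 7, 0, 9, 5]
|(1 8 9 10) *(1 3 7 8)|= |(3 7 8 9 10)|= 5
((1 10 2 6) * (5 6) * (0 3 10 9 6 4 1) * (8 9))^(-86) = [5, 0, 8, 4, 6, 9, 2, 7, 3, 10, 1] = (0 5 9 10 1)(2 8 3 4 6)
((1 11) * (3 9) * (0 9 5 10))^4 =(11)(0 10 5 3 9) =[10, 1, 2, 9, 4, 3, 6, 7, 8, 0, 5, 11]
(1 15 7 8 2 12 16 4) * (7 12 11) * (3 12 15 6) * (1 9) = (1 6 3 12 16 4 9)(2 11 7 8) = [0, 6, 11, 12, 9, 5, 3, 8, 2, 1, 10, 7, 16, 13, 14, 15, 4]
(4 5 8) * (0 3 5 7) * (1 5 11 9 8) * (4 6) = (0 3 11 9 8 6 4 7)(1 5) = [3, 5, 2, 11, 7, 1, 4, 0, 6, 8, 10, 9]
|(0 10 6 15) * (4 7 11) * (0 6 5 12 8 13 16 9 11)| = |(0 10 5 12 8 13 16 9 11 4 7)(6 15)| = 22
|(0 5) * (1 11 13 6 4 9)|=|(0 5)(1 11 13 6 4 9)|=6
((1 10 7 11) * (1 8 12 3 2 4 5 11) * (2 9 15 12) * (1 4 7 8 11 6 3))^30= (1 5)(2 9)(3 8)(4 12)(6 10)(7 15)= [0, 5, 9, 8, 12, 1, 10, 15, 3, 2, 6, 11, 4, 13, 14, 7]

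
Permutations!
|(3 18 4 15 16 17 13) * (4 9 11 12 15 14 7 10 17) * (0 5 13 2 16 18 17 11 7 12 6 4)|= 70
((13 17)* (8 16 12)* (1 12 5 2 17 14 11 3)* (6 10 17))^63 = [0, 11, 16, 14, 4, 8, 5, 7, 1, 9, 2, 13, 3, 10, 17, 15, 12, 6] = (1 11 13 10 2 16 12 3 14 17 6 5 8)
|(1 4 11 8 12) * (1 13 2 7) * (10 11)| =9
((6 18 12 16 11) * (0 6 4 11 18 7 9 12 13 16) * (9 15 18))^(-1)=(0 12 9 16 13 18 15 7 6)(4 11)=[12, 1, 2, 3, 11, 5, 0, 6, 8, 16, 10, 4, 9, 18, 14, 7, 13, 17, 15]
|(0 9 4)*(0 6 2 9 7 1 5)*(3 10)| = |(0 7 1 5)(2 9 4 6)(3 10)| = 4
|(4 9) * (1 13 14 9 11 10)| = 7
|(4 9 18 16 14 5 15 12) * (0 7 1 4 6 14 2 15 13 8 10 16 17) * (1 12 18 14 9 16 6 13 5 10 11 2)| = 60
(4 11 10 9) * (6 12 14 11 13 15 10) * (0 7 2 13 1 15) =(0 7 2 13)(1 15 10 9 4)(6 12 14 11) =[7, 15, 13, 3, 1, 5, 12, 2, 8, 4, 9, 6, 14, 0, 11, 10]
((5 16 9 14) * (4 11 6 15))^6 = [0, 1, 2, 3, 6, 9, 4, 7, 8, 5, 10, 15, 12, 13, 16, 11, 14] = (4 6)(5 9)(11 15)(14 16)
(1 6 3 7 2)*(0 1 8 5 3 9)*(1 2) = (0 2 8 5 3 7 1 6 9) = [2, 6, 8, 7, 4, 3, 9, 1, 5, 0]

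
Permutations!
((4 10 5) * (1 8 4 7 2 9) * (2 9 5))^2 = (1 4 2 7)(5 9 8 10) = [0, 4, 7, 3, 2, 9, 6, 1, 10, 8, 5]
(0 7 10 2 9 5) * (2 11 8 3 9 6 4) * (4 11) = (0 7 10 4 2 6 11 8 3 9 5) = [7, 1, 6, 9, 2, 0, 11, 10, 3, 5, 4, 8]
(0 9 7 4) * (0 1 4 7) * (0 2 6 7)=(0 9 2 6 7)(1 4)=[9, 4, 6, 3, 1, 5, 7, 0, 8, 2]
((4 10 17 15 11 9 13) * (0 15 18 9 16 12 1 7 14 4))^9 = (0 10 12 13 4 16 9 14 11 18 7 15 17 1) = [10, 0, 2, 3, 16, 5, 6, 15, 8, 14, 12, 18, 13, 4, 11, 17, 9, 1, 7]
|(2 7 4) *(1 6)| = |(1 6)(2 7 4)| = 6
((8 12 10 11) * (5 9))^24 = (12) = [0, 1, 2, 3, 4, 5, 6, 7, 8, 9, 10, 11, 12]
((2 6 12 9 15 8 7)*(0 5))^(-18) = (2 9 7 12 8 6 15) = [0, 1, 9, 3, 4, 5, 15, 12, 6, 7, 10, 11, 8, 13, 14, 2]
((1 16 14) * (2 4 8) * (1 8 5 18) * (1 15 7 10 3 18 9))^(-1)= (1 9 5 4 2 8 14 16)(3 10 7 15 18)= [0, 9, 8, 10, 2, 4, 6, 15, 14, 5, 7, 11, 12, 13, 16, 18, 1, 17, 3]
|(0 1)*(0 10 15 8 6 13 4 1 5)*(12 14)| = 14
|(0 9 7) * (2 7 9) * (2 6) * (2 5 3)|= 6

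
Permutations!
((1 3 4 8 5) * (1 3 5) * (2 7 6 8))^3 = (1 4 6 5 2 8 3 7) = [0, 4, 8, 7, 6, 2, 5, 1, 3]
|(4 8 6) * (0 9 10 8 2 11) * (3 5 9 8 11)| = 10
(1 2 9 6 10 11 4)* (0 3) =(0 3)(1 2 9 6 10 11 4) =[3, 2, 9, 0, 1, 5, 10, 7, 8, 6, 11, 4]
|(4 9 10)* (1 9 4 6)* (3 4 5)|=12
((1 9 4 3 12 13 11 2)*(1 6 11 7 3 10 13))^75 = (1 10 3 9 13 12 4 7) = [0, 10, 2, 9, 7, 5, 6, 1, 8, 13, 3, 11, 4, 12]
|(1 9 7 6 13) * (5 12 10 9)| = 8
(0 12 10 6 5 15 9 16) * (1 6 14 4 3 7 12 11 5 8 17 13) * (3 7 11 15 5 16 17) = (0 15 9 17 13 1 6 8 3 11 16)(4 7 12 10 14) = [15, 6, 2, 11, 7, 5, 8, 12, 3, 17, 14, 16, 10, 1, 4, 9, 0, 13]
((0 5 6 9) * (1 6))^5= (9)= [0, 1, 2, 3, 4, 5, 6, 7, 8, 9]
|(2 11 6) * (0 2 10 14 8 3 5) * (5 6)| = 20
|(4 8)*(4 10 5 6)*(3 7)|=10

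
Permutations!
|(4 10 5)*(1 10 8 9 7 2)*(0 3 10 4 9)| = 10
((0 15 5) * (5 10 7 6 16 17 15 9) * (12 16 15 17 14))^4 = [9, 1, 2, 3, 4, 0, 6, 7, 8, 5, 10, 11, 16, 13, 12, 15, 14, 17] = (17)(0 9 5)(12 16 14)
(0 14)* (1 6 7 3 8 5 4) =(0 14)(1 6 7 3 8 5 4) =[14, 6, 2, 8, 1, 4, 7, 3, 5, 9, 10, 11, 12, 13, 0]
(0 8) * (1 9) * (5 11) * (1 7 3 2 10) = (0 8)(1 9 7 3 2 10)(5 11) = [8, 9, 10, 2, 4, 11, 6, 3, 0, 7, 1, 5]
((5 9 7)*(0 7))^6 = [5, 1, 2, 3, 4, 0, 6, 9, 8, 7] = (0 5)(7 9)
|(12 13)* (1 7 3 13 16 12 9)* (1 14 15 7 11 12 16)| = 6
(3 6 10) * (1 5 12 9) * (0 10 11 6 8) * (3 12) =(0 10 12 9 1 5 3 8)(6 11) =[10, 5, 2, 8, 4, 3, 11, 7, 0, 1, 12, 6, 9]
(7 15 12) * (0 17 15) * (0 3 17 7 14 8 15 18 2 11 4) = (0 7 3 17 18 2 11 4)(8 15 12 14) = [7, 1, 11, 17, 0, 5, 6, 3, 15, 9, 10, 4, 14, 13, 8, 12, 16, 18, 2]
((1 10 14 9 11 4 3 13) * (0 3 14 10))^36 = (14) = [0, 1, 2, 3, 4, 5, 6, 7, 8, 9, 10, 11, 12, 13, 14]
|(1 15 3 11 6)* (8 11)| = |(1 15 3 8 11 6)| = 6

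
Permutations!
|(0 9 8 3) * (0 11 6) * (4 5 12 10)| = |(0 9 8 3 11 6)(4 5 12 10)| = 12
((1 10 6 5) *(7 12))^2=(12)(1 6)(5 10)=[0, 6, 2, 3, 4, 10, 1, 7, 8, 9, 5, 11, 12]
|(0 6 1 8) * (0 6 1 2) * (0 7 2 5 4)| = |(0 1 8 6 5 4)(2 7)| = 6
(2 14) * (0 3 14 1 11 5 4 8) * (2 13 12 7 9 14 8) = (0 3 8)(1 11 5 4 2)(7 9 14 13 12) = [3, 11, 1, 8, 2, 4, 6, 9, 0, 14, 10, 5, 7, 12, 13]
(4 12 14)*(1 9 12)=(1 9 12 14 4)=[0, 9, 2, 3, 1, 5, 6, 7, 8, 12, 10, 11, 14, 13, 4]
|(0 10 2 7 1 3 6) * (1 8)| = 8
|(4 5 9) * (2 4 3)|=5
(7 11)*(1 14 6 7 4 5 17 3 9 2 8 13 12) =(1 14 6 7 11 4 5 17 3 9 2 8 13 12) =[0, 14, 8, 9, 5, 17, 7, 11, 13, 2, 10, 4, 1, 12, 6, 15, 16, 3]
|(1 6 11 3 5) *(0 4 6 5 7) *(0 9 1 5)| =|(0 4 6 11 3 7 9 1)| =8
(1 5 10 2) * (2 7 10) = [0, 5, 1, 3, 4, 2, 6, 10, 8, 9, 7] = (1 5 2)(7 10)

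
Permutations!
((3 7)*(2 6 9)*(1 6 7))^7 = (1 6 9 2 7 3) = [0, 6, 7, 1, 4, 5, 9, 3, 8, 2]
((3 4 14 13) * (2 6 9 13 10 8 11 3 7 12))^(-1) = (2 12 7 13 9 6)(3 11 8 10 14 4) = [0, 1, 12, 11, 3, 5, 2, 13, 10, 6, 14, 8, 7, 9, 4]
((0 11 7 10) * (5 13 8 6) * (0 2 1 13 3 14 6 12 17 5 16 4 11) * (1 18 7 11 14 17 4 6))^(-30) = [0, 1, 7, 3, 4, 5, 6, 2, 8, 9, 18, 11, 12, 13, 14, 15, 16, 17, 10] = (2 7)(10 18)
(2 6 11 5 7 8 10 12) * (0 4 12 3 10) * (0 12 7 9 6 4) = (2 4 7 8 12)(3 10)(5 9 6 11) = [0, 1, 4, 10, 7, 9, 11, 8, 12, 6, 3, 5, 2]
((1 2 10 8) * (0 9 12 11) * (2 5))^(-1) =(0 11 12 9)(1 8 10 2 5) =[11, 8, 5, 3, 4, 1, 6, 7, 10, 0, 2, 12, 9]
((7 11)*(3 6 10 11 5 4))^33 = [0, 1, 2, 5, 7, 11, 4, 10, 8, 9, 3, 6] = (3 5 11 6 4 7 10)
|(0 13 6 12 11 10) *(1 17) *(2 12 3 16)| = |(0 13 6 3 16 2 12 11 10)(1 17)| = 18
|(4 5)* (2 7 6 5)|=|(2 7 6 5 4)|=5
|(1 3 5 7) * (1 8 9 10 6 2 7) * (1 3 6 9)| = |(1 6 2 7 8)(3 5)(9 10)| = 10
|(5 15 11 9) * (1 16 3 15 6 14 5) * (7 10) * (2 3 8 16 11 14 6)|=30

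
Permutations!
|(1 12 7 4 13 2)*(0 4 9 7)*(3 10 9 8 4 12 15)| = |(0 12)(1 15 3 10 9 7 8 4 13 2)| = 10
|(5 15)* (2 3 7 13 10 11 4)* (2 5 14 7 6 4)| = 11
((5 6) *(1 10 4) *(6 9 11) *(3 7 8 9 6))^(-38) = (1 10 4)(3 8 11 7 9) = [0, 10, 2, 8, 1, 5, 6, 9, 11, 3, 4, 7]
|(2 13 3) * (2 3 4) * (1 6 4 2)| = 6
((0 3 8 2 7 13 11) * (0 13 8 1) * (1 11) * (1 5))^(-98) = (0 5 11)(1 13 3)(2 7 8) = [5, 13, 7, 1, 4, 11, 6, 8, 2, 9, 10, 0, 12, 3]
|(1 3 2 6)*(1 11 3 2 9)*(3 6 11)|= 6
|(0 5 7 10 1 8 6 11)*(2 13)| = |(0 5 7 10 1 8 6 11)(2 13)| = 8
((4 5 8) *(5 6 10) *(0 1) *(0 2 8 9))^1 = (0 1 2 8 4 6 10 5 9) = [1, 2, 8, 3, 6, 9, 10, 7, 4, 0, 5]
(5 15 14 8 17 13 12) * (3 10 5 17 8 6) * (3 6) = (3 10 5 15 14)(12 17 13) = [0, 1, 2, 10, 4, 15, 6, 7, 8, 9, 5, 11, 17, 12, 3, 14, 16, 13]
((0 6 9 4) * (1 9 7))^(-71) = (0 6 7 1 9 4) = [6, 9, 2, 3, 0, 5, 7, 1, 8, 4]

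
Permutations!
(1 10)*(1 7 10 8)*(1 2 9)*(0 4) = (0 4)(1 8 2 9)(7 10) = [4, 8, 9, 3, 0, 5, 6, 10, 2, 1, 7]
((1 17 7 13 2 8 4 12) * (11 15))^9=[0, 17, 8, 3, 12, 5, 6, 13, 4, 9, 10, 15, 1, 2, 14, 11, 16, 7]=(1 17 7 13 2 8 4 12)(11 15)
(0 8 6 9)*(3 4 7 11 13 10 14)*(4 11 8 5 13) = (0 5 13 10 14 3 11 4 7 8 6 9) = [5, 1, 2, 11, 7, 13, 9, 8, 6, 0, 14, 4, 12, 10, 3]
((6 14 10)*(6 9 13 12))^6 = (14) = [0, 1, 2, 3, 4, 5, 6, 7, 8, 9, 10, 11, 12, 13, 14]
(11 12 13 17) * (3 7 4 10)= (3 7 4 10)(11 12 13 17)= [0, 1, 2, 7, 10, 5, 6, 4, 8, 9, 3, 12, 13, 17, 14, 15, 16, 11]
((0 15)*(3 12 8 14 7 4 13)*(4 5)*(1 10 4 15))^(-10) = (0 10 13 12 14 5)(1 4 3 8 7 15) = [10, 4, 2, 8, 3, 0, 6, 15, 7, 9, 13, 11, 14, 12, 5, 1]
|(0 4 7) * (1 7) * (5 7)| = |(0 4 1 5 7)| = 5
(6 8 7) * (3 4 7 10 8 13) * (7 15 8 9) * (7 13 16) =(3 4 15 8 10 9 13)(6 16 7) =[0, 1, 2, 4, 15, 5, 16, 6, 10, 13, 9, 11, 12, 3, 14, 8, 7]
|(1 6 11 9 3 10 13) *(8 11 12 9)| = |(1 6 12 9 3 10 13)(8 11)| = 14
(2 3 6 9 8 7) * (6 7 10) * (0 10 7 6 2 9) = (0 10 2 3 6)(7 9 8) = [10, 1, 3, 6, 4, 5, 0, 9, 7, 8, 2]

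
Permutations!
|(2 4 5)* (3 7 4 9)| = 6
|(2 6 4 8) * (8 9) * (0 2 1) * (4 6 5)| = 7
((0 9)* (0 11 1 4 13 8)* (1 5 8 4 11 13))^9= [9, 11, 2, 3, 1, 8, 6, 7, 0, 13, 10, 5, 12, 4]= (0 9 13 4 1 11 5 8)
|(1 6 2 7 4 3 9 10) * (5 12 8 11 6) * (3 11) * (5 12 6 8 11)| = 35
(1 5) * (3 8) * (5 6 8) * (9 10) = (1 6 8 3 5)(9 10) = [0, 6, 2, 5, 4, 1, 8, 7, 3, 10, 9]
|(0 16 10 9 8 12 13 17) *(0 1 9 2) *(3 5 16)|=6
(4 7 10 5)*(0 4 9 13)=(0 4 7 10 5 9 13)=[4, 1, 2, 3, 7, 9, 6, 10, 8, 13, 5, 11, 12, 0]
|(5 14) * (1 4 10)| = |(1 4 10)(5 14)| = 6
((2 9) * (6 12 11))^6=[0, 1, 2, 3, 4, 5, 6, 7, 8, 9, 10, 11, 12]=(12)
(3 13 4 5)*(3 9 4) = (3 13)(4 5 9) = [0, 1, 2, 13, 5, 9, 6, 7, 8, 4, 10, 11, 12, 3]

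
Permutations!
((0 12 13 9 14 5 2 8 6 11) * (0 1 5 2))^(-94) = (0 2 5 14 1 9 11 13 6 12 8) = [2, 9, 5, 3, 4, 14, 12, 7, 0, 11, 10, 13, 8, 6, 1]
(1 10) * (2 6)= (1 10)(2 6)= [0, 10, 6, 3, 4, 5, 2, 7, 8, 9, 1]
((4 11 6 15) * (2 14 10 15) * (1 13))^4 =(2 4 14 11 10 6 15) =[0, 1, 4, 3, 14, 5, 15, 7, 8, 9, 6, 10, 12, 13, 11, 2]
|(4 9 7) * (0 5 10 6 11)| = |(0 5 10 6 11)(4 9 7)| = 15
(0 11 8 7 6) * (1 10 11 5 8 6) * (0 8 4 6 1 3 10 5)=(1 5 4 6 8 7 3 10 11)=[0, 5, 2, 10, 6, 4, 8, 3, 7, 9, 11, 1]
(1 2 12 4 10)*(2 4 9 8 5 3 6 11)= [0, 4, 12, 6, 10, 3, 11, 7, 5, 8, 1, 2, 9]= (1 4 10)(2 12 9 8 5 3 6 11)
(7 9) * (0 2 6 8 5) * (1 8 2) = (0 1 8 5)(2 6)(7 9) = [1, 8, 6, 3, 4, 0, 2, 9, 5, 7]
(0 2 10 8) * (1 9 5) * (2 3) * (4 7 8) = (0 3 2 10 4 7 8)(1 9 5) = [3, 9, 10, 2, 7, 1, 6, 8, 0, 5, 4]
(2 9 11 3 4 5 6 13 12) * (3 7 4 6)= (2 9 11 7 4 5 3 6 13 12)= [0, 1, 9, 6, 5, 3, 13, 4, 8, 11, 10, 7, 2, 12]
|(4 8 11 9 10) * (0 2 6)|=15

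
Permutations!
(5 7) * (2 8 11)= (2 8 11)(5 7)= [0, 1, 8, 3, 4, 7, 6, 5, 11, 9, 10, 2]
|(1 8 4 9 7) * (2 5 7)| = 7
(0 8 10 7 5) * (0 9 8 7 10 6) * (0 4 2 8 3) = (10)(0 7 5 9 3)(2 8 6 4) = [7, 1, 8, 0, 2, 9, 4, 5, 6, 3, 10]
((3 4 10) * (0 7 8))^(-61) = [8, 1, 2, 10, 3, 5, 6, 0, 7, 9, 4] = (0 8 7)(3 10 4)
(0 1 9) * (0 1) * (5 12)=[0, 9, 2, 3, 4, 12, 6, 7, 8, 1, 10, 11, 5]=(1 9)(5 12)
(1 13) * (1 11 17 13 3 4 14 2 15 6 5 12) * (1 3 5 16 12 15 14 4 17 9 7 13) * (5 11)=(1 11 9 7 13 5 15 6 16 12 3 17)(2 14)=[0, 11, 14, 17, 4, 15, 16, 13, 8, 7, 10, 9, 3, 5, 2, 6, 12, 1]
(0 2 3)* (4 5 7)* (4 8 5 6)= (0 2 3)(4 6)(5 7 8)= [2, 1, 3, 0, 6, 7, 4, 8, 5]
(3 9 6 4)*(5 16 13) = (3 9 6 4)(5 16 13) = [0, 1, 2, 9, 3, 16, 4, 7, 8, 6, 10, 11, 12, 5, 14, 15, 13]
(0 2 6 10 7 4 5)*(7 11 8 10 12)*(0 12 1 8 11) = (0 2 6 1 8 10)(4 5 12 7) = [2, 8, 6, 3, 5, 12, 1, 4, 10, 9, 0, 11, 7]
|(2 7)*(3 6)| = |(2 7)(3 6)| = 2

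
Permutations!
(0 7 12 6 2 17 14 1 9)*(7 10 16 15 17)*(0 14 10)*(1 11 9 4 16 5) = (1 4 16 15 17 10 5)(2 7 12 6)(9 14 11) = [0, 4, 7, 3, 16, 1, 2, 12, 8, 14, 5, 9, 6, 13, 11, 17, 15, 10]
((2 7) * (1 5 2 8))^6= (1 5 2 7 8)= [0, 5, 7, 3, 4, 2, 6, 8, 1]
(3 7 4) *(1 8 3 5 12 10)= [0, 8, 2, 7, 5, 12, 6, 4, 3, 9, 1, 11, 10]= (1 8 3 7 4 5 12 10)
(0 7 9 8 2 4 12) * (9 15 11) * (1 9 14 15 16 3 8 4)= (0 7 16 3 8 2 1 9 4 12)(11 14 15)= [7, 9, 1, 8, 12, 5, 6, 16, 2, 4, 10, 14, 0, 13, 15, 11, 3]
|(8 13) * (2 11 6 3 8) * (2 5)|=|(2 11 6 3 8 13 5)|=7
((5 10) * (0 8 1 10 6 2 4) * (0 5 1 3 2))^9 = [3, 10, 5, 4, 6, 0, 8, 7, 2, 9, 1] = (0 3 4 6 8 2 5)(1 10)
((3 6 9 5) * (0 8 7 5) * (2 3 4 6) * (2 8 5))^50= [0, 1, 8, 7, 4, 5, 6, 3, 2, 9]= (9)(2 8)(3 7)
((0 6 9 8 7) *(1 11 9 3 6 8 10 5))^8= (0 7 8)(1 10 11 5 9)= [7, 10, 2, 3, 4, 9, 6, 8, 0, 1, 11, 5]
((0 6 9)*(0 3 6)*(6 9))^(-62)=(9)=[0, 1, 2, 3, 4, 5, 6, 7, 8, 9]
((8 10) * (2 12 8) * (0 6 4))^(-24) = (12) = [0, 1, 2, 3, 4, 5, 6, 7, 8, 9, 10, 11, 12]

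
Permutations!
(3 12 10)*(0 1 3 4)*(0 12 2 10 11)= (0 1 3 2 10 4 12 11)= [1, 3, 10, 2, 12, 5, 6, 7, 8, 9, 4, 0, 11]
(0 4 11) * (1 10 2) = [4, 10, 1, 3, 11, 5, 6, 7, 8, 9, 2, 0] = (0 4 11)(1 10 2)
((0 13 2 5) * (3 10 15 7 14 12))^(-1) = (0 5 2 13)(3 12 14 7 15 10) = [5, 1, 13, 12, 4, 2, 6, 15, 8, 9, 3, 11, 14, 0, 7, 10]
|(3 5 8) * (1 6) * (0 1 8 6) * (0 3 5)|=|(0 1 3)(5 6 8)|=3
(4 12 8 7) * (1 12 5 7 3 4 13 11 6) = (1 12 8 3 4 5 7 13 11 6) = [0, 12, 2, 4, 5, 7, 1, 13, 3, 9, 10, 6, 8, 11]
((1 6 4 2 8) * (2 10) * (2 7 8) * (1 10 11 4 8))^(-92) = (11)(1 10 6 7 8) = [0, 10, 2, 3, 4, 5, 7, 8, 1, 9, 6, 11]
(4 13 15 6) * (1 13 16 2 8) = (1 13 15 6 4 16 2 8) = [0, 13, 8, 3, 16, 5, 4, 7, 1, 9, 10, 11, 12, 15, 14, 6, 2]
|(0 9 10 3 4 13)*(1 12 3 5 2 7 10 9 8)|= 28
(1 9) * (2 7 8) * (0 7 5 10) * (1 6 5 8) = (0 7 1 9 6 5 10)(2 8) = [7, 9, 8, 3, 4, 10, 5, 1, 2, 6, 0]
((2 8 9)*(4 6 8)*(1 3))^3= (1 3)(2 8 4 9 6)= [0, 3, 8, 1, 9, 5, 2, 7, 4, 6]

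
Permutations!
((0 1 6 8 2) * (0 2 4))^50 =(8) =[0, 1, 2, 3, 4, 5, 6, 7, 8]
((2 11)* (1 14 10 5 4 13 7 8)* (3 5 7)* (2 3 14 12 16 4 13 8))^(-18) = (1 16 8 12 4)(2 10 13 3)(5 11 7 14) = [0, 16, 10, 2, 1, 11, 6, 14, 12, 9, 13, 7, 4, 3, 5, 15, 8]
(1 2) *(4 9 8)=[0, 2, 1, 3, 9, 5, 6, 7, 4, 8]=(1 2)(4 9 8)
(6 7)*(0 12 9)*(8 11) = (0 12 9)(6 7)(8 11) = [12, 1, 2, 3, 4, 5, 7, 6, 11, 0, 10, 8, 9]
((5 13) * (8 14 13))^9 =(5 8 14 13) =[0, 1, 2, 3, 4, 8, 6, 7, 14, 9, 10, 11, 12, 5, 13]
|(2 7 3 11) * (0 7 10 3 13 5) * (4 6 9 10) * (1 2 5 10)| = 35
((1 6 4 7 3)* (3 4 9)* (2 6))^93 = (1 9 2 3 6)(4 7) = [0, 9, 3, 6, 7, 5, 1, 4, 8, 2]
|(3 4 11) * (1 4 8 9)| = |(1 4 11 3 8 9)| = 6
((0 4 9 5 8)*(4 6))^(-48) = (9) = [0, 1, 2, 3, 4, 5, 6, 7, 8, 9]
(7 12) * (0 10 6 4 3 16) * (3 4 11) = (0 10 6 11 3 16)(7 12) = [10, 1, 2, 16, 4, 5, 11, 12, 8, 9, 6, 3, 7, 13, 14, 15, 0]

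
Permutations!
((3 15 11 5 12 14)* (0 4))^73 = (0 4)(3 15 11 5 12 14) = [4, 1, 2, 15, 0, 12, 6, 7, 8, 9, 10, 5, 14, 13, 3, 11]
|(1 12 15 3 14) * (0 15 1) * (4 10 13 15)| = 14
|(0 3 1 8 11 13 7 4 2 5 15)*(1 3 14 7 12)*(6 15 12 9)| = 14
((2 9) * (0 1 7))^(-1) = (0 7 1)(2 9) = [7, 0, 9, 3, 4, 5, 6, 1, 8, 2]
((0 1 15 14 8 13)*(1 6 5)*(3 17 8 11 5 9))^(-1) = [13, 5, 2, 9, 4, 11, 0, 7, 17, 6, 10, 14, 12, 8, 15, 1, 16, 3] = (0 13 8 17 3 9 6)(1 5 11 14 15)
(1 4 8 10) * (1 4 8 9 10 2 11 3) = (1 8 2 11 3)(4 9 10) = [0, 8, 11, 1, 9, 5, 6, 7, 2, 10, 4, 3]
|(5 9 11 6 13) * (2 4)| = |(2 4)(5 9 11 6 13)| = 10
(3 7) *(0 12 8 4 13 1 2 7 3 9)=(0 12 8 4 13 1 2 7 9)=[12, 2, 7, 3, 13, 5, 6, 9, 4, 0, 10, 11, 8, 1]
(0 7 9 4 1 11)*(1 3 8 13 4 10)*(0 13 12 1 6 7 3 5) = [3, 11, 2, 8, 5, 0, 7, 9, 12, 10, 6, 13, 1, 4] = (0 3 8 12 1 11 13 4 5)(6 7 9 10)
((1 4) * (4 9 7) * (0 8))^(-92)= (9)= [0, 1, 2, 3, 4, 5, 6, 7, 8, 9]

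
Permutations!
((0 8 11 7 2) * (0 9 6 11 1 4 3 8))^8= (2 11 9 7 6)= [0, 1, 11, 3, 4, 5, 2, 6, 8, 7, 10, 9]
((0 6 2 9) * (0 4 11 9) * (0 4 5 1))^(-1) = (0 1 5 9 11 4 2 6) = [1, 5, 6, 3, 2, 9, 0, 7, 8, 11, 10, 4]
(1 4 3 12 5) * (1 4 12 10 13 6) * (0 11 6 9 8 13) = (0 11 6 1 12 5 4 3 10)(8 13 9) = [11, 12, 2, 10, 3, 4, 1, 7, 13, 8, 0, 6, 5, 9]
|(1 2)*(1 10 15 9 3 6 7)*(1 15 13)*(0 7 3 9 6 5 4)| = |(0 7 15 6 3 5 4)(1 2 10 13)| = 28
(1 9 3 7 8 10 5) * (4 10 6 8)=(1 9 3 7 4 10 5)(6 8)=[0, 9, 2, 7, 10, 1, 8, 4, 6, 3, 5]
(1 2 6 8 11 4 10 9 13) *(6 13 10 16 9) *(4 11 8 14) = (1 2 13)(4 16 9 10 6 14) = [0, 2, 13, 3, 16, 5, 14, 7, 8, 10, 6, 11, 12, 1, 4, 15, 9]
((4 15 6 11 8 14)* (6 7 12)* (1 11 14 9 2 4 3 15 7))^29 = [0, 4, 14, 9, 3, 5, 11, 15, 12, 6, 10, 7, 1, 13, 8, 2] = (1 4 3 9 6 11 7 15 2 14 8 12)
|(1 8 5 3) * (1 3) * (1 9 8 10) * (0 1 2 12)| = 15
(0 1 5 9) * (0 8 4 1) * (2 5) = (1 2 5 9 8 4) = [0, 2, 5, 3, 1, 9, 6, 7, 4, 8]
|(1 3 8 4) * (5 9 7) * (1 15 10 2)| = |(1 3 8 4 15 10 2)(5 9 7)| = 21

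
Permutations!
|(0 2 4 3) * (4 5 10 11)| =7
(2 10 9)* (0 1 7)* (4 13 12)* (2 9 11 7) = (0 1 2 10 11 7)(4 13 12) = [1, 2, 10, 3, 13, 5, 6, 0, 8, 9, 11, 7, 4, 12]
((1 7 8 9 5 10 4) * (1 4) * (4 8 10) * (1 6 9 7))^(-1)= (4 5 9 6 10 7 8)= [0, 1, 2, 3, 5, 9, 10, 8, 4, 6, 7]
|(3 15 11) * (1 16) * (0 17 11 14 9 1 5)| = |(0 17 11 3 15 14 9 1 16 5)| = 10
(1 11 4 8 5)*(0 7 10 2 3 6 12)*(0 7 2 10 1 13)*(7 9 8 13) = (0 2 3 6 12 9 8 5 7 1 11 4 13) = [2, 11, 3, 6, 13, 7, 12, 1, 5, 8, 10, 4, 9, 0]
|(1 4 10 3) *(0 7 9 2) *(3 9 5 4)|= |(0 7 5 4 10 9 2)(1 3)|= 14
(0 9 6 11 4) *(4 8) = (0 9 6 11 8 4) = [9, 1, 2, 3, 0, 5, 11, 7, 4, 6, 10, 8]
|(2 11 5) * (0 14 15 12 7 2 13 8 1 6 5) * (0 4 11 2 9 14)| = 10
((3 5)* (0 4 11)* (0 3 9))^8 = (0 11 5)(3 9 4) = [11, 1, 2, 9, 3, 0, 6, 7, 8, 4, 10, 5]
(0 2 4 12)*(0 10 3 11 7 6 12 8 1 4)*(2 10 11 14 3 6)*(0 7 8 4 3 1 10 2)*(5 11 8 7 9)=[2, 3, 9, 14, 4, 11, 12, 0, 10, 5, 6, 7, 8, 13, 1]=(0 2 9 5 11 7)(1 3 14)(6 12 8 10)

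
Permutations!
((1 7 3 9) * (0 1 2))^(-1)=(0 2 9 3 7 1)=[2, 0, 9, 7, 4, 5, 6, 1, 8, 3]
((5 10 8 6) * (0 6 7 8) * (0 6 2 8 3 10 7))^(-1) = [8, 1, 0, 7, 4, 6, 10, 5, 2, 9, 3] = (0 8 2)(3 7 5 6 10)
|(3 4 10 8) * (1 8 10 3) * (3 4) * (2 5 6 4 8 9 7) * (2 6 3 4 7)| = |(10)(1 9 2 5 3 4 8)(6 7)| = 14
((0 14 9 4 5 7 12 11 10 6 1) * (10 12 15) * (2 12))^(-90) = [0, 1, 2, 3, 4, 5, 6, 7, 8, 9, 10, 11, 12, 13, 14, 15] = (15)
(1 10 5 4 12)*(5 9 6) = (1 10 9 6 5 4 12) = [0, 10, 2, 3, 12, 4, 5, 7, 8, 6, 9, 11, 1]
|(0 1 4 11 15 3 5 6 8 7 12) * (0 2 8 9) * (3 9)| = |(0 1 4 11 15 9)(2 8 7 12)(3 5 6)| = 12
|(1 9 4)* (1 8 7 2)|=|(1 9 4 8 7 2)|=6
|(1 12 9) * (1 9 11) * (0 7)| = |(0 7)(1 12 11)| = 6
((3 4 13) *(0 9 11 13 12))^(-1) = [12, 1, 2, 13, 3, 5, 6, 7, 8, 0, 10, 9, 4, 11] = (0 12 4 3 13 11 9)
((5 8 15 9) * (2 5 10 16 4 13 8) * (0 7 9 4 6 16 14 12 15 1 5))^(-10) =(16)(0 10 15 8 2 9 12 13 5 7 14 4 1) =[10, 0, 9, 3, 1, 7, 6, 14, 2, 12, 15, 11, 13, 5, 4, 8, 16]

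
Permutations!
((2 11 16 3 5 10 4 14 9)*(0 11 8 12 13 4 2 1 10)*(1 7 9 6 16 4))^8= [0, 2, 12, 3, 4, 5, 6, 7, 13, 9, 8, 11, 1, 10, 14, 15, 16]= (16)(1 2 12)(8 13 10)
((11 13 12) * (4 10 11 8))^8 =(4 11 12)(8 10 13) =[0, 1, 2, 3, 11, 5, 6, 7, 10, 9, 13, 12, 4, 8]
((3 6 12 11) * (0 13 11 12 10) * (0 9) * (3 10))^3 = (0 10 13 9 11)(3 6) = [10, 1, 2, 6, 4, 5, 3, 7, 8, 11, 13, 0, 12, 9]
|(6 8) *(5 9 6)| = |(5 9 6 8)| = 4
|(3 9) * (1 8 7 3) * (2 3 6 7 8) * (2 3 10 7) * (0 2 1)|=8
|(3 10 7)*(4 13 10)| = 5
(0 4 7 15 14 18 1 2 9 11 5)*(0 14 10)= (0 4 7 15 10)(1 2 9 11 5 14 18)= [4, 2, 9, 3, 7, 14, 6, 15, 8, 11, 0, 5, 12, 13, 18, 10, 16, 17, 1]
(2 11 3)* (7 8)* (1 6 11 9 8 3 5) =(1 6 11 5)(2 9 8 7 3) =[0, 6, 9, 2, 4, 1, 11, 3, 7, 8, 10, 5]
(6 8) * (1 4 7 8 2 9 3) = [0, 4, 9, 1, 7, 5, 2, 8, 6, 3] = (1 4 7 8 6 2 9 3)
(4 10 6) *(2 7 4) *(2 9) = [0, 1, 7, 3, 10, 5, 9, 4, 8, 2, 6] = (2 7 4 10 6 9)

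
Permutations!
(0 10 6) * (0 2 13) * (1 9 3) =[10, 9, 13, 1, 4, 5, 2, 7, 8, 3, 6, 11, 12, 0] =(0 10 6 2 13)(1 9 3)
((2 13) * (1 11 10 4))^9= (1 11 10 4)(2 13)= [0, 11, 13, 3, 1, 5, 6, 7, 8, 9, 4, 10, 12, 2]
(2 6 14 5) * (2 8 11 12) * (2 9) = (2 6 14 5 8 11 12 9) = [0, 1, 6, 3, 4, 8, 14, 7, 11, 2, 10, 12, 9, 13, 5]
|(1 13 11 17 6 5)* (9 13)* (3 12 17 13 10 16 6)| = |(1 9 10 16 6 5)(3 12 17)(11 13)| = 6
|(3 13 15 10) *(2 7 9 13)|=7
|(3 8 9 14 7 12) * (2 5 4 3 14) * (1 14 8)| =|(1 14 7 12 8 9 2 5 4 3)| =10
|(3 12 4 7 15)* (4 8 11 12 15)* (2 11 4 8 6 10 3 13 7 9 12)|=10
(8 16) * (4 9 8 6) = (4 9 8 16 6) = [0, 1, 2, 3, 9, 5, 4, 7, 16, 8, 10, 11, 12, 13, 14, 15, 6]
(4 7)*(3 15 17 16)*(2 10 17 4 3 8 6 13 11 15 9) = (2 10 17 16 8 6 13 11 15 4 7 3 9) = [0, 1, 10, 9, 7, 5, 13, 3, 6, 2, 17, 15, 12, 11, 14, 4, 8, 16]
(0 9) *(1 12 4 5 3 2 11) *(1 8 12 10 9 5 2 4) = (0 5 3 4 2 11 8 12 1 10 9) = [5, 10, 11, 4, 2, 3, 6, 7, 12, 0, 9, 8, 1]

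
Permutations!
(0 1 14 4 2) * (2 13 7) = [1, 14, 0, 3, 13, 5, 6, 2, 8, 9, 10, 11, 12, 7, 4] = (0 1 14 4 13 7 2)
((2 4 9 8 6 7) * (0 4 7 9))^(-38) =[0, 1, 2, 3, 4, 5, 9, 7, 6, 8] =(6 9 8)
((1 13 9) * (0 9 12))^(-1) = (0 12 13 1 9) = [12, 9, 2, 3, 4, 5, 6, 7, 8, 0, 10, 11, 13, 1]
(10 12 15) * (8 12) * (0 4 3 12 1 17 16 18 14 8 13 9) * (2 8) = (0 4 3 12 15 10 13 9)(1 17 16 18 14 2 8) = [4, 17, 8, 12, 3, 5, 6, 7, 1, 0, 13, 11, 15, 9, 2, 10, 18, 16, 14]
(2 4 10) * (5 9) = [0, 1, 4, 3, 10, 9, 6, 7, 8, 5, 2] = (2 4 10)(5 9)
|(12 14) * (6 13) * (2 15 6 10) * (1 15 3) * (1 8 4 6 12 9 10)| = 12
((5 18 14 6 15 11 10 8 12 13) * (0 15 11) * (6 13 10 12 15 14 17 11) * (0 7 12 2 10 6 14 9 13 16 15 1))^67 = (0 9 13 5 18 17 11 2 10 8 1)(6 14 16 15 7 12) = [9, 0, 10, 3, 4, 18, 14, 12, 1, 13, 8, 2, 6, 5, 16, 7, 15, 11, 17]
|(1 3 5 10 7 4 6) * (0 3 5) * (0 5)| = 8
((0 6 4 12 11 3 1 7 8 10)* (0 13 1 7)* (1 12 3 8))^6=[0, 1, 2, 3, 4, 5, 6, 7, 10, 9, 13, 8, 11, 12]=(8 10 13 12 11)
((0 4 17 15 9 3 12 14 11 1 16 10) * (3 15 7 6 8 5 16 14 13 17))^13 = (0 4 3 12 13 17 7 6 8 5 16 10)(1 14 11)(9 15) = [4, 14, 2, 12, 3, 16, 8, 6, 5, 15, 0, 1, 13, 17, 11, 9, 10, 7]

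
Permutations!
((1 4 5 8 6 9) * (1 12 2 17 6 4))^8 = (2 9 17 12 6)(4 8 5) = [0, 1, 9, 3, 8, 4, 2, 7, 5, 17, 10, 11, 6, 13, 14, 15, 16, 12]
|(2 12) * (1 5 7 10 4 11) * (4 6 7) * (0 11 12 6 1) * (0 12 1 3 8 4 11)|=|(1 5 11 12 2 6 7 10 3 8 4)|=11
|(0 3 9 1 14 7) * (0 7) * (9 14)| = |(0 3 14)(1 9)| = 6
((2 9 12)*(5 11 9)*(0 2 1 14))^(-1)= [14, 12, 0, 3, 4, 2, 6, 7, 8, 11, 10, 5, 9, 13, 1]= (0 14 1 12 9 11 5 2)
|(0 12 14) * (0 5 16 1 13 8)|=8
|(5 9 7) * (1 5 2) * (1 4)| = 6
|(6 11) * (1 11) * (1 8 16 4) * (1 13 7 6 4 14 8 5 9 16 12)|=12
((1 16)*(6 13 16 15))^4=[0, 16, 2, 3, 4, 5, 15, 7, 8, 9, 10, 11, 12, 6, 14, 1, 13]=(1 16 13 6 15)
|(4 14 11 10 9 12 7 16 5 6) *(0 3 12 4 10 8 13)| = |(0 3 12 7 16 5 6 10 9 4 14 11 8 13)| = 14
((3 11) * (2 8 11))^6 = (2 11)(3 8) = [0, 1, 11, 8, 4, 5, 6, 7, 3, 9, 10, 2]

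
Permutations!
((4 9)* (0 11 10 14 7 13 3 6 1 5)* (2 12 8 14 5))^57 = [11, 8, 14, 2, 9, 0, 12, 6, 13, 4, 5, 10, 7, 1, 3] = (0 11 10 5)(1 8 13)(2 14 3)(4 9)(6 12 7)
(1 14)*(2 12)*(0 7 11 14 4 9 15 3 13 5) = (0 7 11 14 1 4 9 15 3 13 5)(2 12) = [7, 4, 12, 13, 9, 0, 6, 11, 8, 15, 10, 14, 2, 5, 1, 3]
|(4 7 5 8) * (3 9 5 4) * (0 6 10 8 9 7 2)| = 8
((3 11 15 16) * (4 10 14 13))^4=(16)=[0, 1, 2, 3, 4, 5, 6, 7, 8, 9, 10, 11, 12, 13, 14, 15, 16]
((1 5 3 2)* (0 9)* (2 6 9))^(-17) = (0 3 2 6 1 9 5) = [3, 9, 6, 2, 4, 0, 1, 7, 8, 5]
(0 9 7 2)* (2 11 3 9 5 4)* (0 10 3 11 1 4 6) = (11)(0 5 6)(1 4 2 10 3 9 7) = [5, 4, 10, 9, 2, 6, 0, 1, 8, 7, 3, 11]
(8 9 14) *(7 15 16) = (7 15 16)(8 9 14) = [0, 1, 2, 3, 4, 5, 6, 15, 9, 14, 10, 11, 12, 13, 8, 16, 7]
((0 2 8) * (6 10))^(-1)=(0 8 2)(6 10)=[8, 1, 0, 3, 4, 5, 10, 7, 2, 9, 6]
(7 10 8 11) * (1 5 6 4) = (1 5 6 4)(7 10 8 11) = [0, 5, 2, 3, 1, 6, 4, 10, 11, 9, 8, 7]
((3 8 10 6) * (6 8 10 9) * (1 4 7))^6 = (3 10 8 9 6) = [0, 1, 2, 10, 4, 5, 3, 7, 9, 6, 8]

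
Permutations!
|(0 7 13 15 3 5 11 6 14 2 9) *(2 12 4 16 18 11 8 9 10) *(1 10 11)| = |(0 7 13 15 3 5 8 9)(1 10 2 11 6 14 12 4 16 18)| = 40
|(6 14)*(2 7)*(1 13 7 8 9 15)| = |(1 13 7 2 8 9 15)(6 14)| = 14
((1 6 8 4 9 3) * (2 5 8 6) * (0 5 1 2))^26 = (0 8 9 2)(1 5 4 3) = [8, 5, 0, 1, 3, 4, 6, 7, 9, 2]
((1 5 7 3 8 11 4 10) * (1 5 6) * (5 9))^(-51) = (1 6)(3 9 11 7 10 8 5 4) = [0, 6, 2, 9, 3, 4, 1, 10, 5, 11, 8, 7]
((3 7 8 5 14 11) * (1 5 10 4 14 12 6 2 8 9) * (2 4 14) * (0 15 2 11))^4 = (0 10 2)(1 4 9 6 7 12 3 5 11)(8 15 14) = [10, 4, 0, 5, 9, 11, 7, 12, 15, 6, 2, 1, 3, 13, 8, 14]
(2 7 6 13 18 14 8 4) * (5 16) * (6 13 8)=(2 7 13 18 14 6 8 4)(5 16)=[0, 1, 7, 3, 2, 16, 8, 13, 4, 9, 10, 11, 12, 18, 6, 15, 5, 17, 14]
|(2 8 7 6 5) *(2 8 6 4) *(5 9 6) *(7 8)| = 4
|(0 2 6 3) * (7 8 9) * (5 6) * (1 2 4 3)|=|(0 4 3)(1 2 5 6)(7 8 9)|=12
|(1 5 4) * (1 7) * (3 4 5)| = |(1 3 4 7)| = 4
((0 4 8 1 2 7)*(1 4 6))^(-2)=[2, 0, 6, 3, 4, 5, 7, 1, 8]=(8)(0 2 6 7 1)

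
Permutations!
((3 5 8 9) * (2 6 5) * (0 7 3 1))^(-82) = (0 1 9 8 5 6 2 3 7) = [1, 9, 3, 7, 4, 6, 2, 0, 5, 8]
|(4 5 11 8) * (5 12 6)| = |(4 12 6 5 11 8)| = 6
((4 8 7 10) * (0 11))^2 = (11)(4 7)(8 10) = [0, 1, 2, 3, 7, 5, 6, 4, 10, 9, 8, 11]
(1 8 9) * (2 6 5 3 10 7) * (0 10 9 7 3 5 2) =[10, 8, 6, 9, 4, 5, 2, 0, 7, 1, 3] =(0 10 3 9 1 8 7)(2 6)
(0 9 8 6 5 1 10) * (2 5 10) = (0 9 8 6 10)(1 2 5) = [9, 2, 5, 3, 4, 1, 10, 7, 6, 8, 0]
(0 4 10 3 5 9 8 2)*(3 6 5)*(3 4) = (0 3 4 10 6 5 9 8 2) = [3, 1, 0, 4, 10, 9, 5, 7, 2, 8, 6]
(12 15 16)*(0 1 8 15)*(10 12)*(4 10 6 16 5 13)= [1, 8, 2, 3, 10, 13, 16, 7, 15, 9, 12, 11, 0, 4, 14, 5, 6]= (0 1 8 15 5 13 4 10 12)(6 16)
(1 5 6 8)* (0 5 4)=(0 5 6 8 1 4)=[5, 4, 2, 3, 0, 6, 8, 7, 1]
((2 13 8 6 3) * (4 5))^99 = (2 3 6 8 13)(4 5) = [0, 1, 3, 6, 5, 4, 8, 7, 13, 9, 10, 11, 12, 2]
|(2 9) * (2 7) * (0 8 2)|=5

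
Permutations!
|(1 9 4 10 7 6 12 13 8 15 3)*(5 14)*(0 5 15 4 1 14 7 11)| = |(0 5 7 6 12 13 8 4 10 11)(1 9)(3 14 15)| = 30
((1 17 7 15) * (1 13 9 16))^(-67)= (1 15 16 7 9 17 13)= [0, 15, 2, 3, 4, 5, 6, 9, 8, 17, 10, 11, 12, 1, 14, 16, 7, 13]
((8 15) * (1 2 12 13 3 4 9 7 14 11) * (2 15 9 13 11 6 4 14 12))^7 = [0, 1, 2, 6, 3, 5, 13, 7, 8, 9, 10, 11, 12, 14, 4, 15] = (15)(3 6 13 14 4)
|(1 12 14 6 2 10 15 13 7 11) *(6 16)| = 11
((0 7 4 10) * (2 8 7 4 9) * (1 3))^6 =(10)(2 7)(8 9) =[0, 1, 7, 3, 4, 5, 6, 2, 9, 8, 10]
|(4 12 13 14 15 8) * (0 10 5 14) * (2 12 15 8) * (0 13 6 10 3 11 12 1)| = 13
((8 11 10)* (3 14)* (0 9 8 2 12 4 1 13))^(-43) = (0 4 10 9 1 2 8 13 12 11)(3 14) = [4, 2, 8, 14, 10, 5, 6, 7, 13, 1, 9, 0, 11, 12, 3]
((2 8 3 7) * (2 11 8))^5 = (3 7 11 8) = [0, 1, 2, 7, 4, 5, 6, 11, 3, 9, 10, 8]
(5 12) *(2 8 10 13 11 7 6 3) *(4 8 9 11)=(2 9 11 7 6 3)(4 8 10 13)(5 12)=[0, 1, 9, 2, 8, 12, 3, 6, 10, 11, 13, 7, 5, 4]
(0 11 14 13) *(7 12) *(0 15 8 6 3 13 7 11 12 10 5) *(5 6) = (0 12 11 14 7 10 6 3 13 15 8 5) = [12, 1, 2, 13, 4, 0, 3, 10, 5, 9, 6, 14, 11, 15, 7, 8]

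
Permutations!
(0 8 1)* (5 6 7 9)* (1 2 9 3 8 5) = [5, 0, 9, 8, 4, 6, 7, 3, 2, 1] = (0 5 6 7 3 8 2 9 1)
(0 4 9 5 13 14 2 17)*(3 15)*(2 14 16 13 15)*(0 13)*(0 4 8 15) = (0 8 15 3 2 17 13 16 4 9 5) = [8, 1, 17, 2, 9, 0, 6, 7, 15, 5, 10, 11, 12, 16, 14, 3, 4, 13]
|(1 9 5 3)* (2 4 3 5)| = 5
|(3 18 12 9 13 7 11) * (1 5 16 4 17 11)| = 12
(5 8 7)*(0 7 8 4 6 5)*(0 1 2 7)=(8)(1 2 7)(4 6 5)=[0, 2, 7, 3, 6, 4, 5, 1, 8]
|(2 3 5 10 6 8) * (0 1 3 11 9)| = 10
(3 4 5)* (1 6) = (1 6)(3 4 5) = [0, 6, 2, 4, 5, 3, 1]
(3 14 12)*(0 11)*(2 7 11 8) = (0 8 2 7 11)(3 14 12) = [8, 1, 7, 14, 4, 5, 6, 11, 2, 9, 10, 0, 3, 13, 12]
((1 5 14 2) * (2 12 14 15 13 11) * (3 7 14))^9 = [0, 13, 15, 7, 4, 11, 6, 14, 8, 9, 10, 5, 3, 1, 12, 2] = (1 13)(2 15)(3 7 14 12)(5 11)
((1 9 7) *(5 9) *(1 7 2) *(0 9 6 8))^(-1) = (0 8 6 5 1 2 9) = [8, 2, 9, 3, 4, 1, 5, 7, 6, 0]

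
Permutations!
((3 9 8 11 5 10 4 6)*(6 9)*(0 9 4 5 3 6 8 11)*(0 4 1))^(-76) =[9, 0, 2, 8, 1, 5, 6, 7, 4, 11, 10, 3] =(0 9 11 3 8 4 1)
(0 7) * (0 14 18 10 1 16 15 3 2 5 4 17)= [7, 16, 5, 2, 17, 4, 6, 14, 8, 9, 1, 11, 12, 13, 18, 3, 15, 0, 10]= (0 7 14 18 10 1 16 15 3 2 5 4 17)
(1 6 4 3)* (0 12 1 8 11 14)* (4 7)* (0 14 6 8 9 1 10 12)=[0, 8, 2, 9, 3, 5, 7, 4, 11, 1, 12, 6, 10, 13, 14]=(14)(1 8 11 6 7 4 3 9)(10 12)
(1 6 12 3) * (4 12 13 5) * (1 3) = (1 6 13 5 4 12) = [0, 6, 2, 3, 12, 4, 13, 7, 8, 9, 10, 11, 1, 5]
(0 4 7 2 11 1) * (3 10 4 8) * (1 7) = (0 8 3 10 4 1)(2 11 7) = [8, 0, 11, 10, 1, 5, 6, 2, 3, 9, 4, 7]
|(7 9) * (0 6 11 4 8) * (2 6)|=|(0 2 6 11 4 8)(7 9)|=6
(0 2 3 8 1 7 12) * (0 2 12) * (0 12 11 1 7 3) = (0 11 1 3 8 7 12 2) = [11, 3, 0, 8, 4, 5, 6, 12, 7, 9, 10, 1, 2]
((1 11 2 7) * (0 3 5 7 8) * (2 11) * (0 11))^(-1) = (0 11 8 2 1 7 5 3) = [11, 7, 1, 0, 4, 3, 6, 5, 2, 9, 10, 8]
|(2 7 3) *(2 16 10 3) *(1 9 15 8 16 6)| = 8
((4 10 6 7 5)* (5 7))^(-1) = (4 5 6 10) = [0, 1, 2, 3, 5, 6, 10, 7, 8, 9, 4]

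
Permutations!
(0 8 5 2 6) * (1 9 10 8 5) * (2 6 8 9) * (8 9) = (0 5 6)(1 2 9 10 8) = [5, 2, 9, 3, 4, 6, 0, 7, 1, 10, 8]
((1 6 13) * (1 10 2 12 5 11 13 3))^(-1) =[0, 3, 10, 6, 4, 12, 1, 7, 8, 9, 13, 5, 2, 11] =(1 3 6)(2 10 13 11 5 12)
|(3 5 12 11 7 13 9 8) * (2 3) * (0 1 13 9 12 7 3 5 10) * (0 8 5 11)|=|(0 1 13 12)(2 11 3 10 8)(5 7 9)|=60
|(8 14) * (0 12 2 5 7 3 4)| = 14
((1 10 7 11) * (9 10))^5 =[0, 1, 2, 3, 4, 5, 6, 7, 8, 9, 10, 11] =(11)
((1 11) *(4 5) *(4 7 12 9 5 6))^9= (1 11)(4 6)(5 7 12 9)= [0, 11, 2, 3, 6, 7, 4, 12, 8, 5, 10, 1, 9]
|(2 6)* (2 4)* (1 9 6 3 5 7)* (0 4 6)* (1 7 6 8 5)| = 6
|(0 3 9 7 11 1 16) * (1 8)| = 8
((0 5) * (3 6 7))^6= (7)= [0, 1, 2, 3, 4, 5, 6, 7]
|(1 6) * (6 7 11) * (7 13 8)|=|(1 13 8 7 11 6)|=6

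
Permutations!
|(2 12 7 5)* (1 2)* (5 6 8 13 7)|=|(1 2 12 5)(6 8 13 7)|=4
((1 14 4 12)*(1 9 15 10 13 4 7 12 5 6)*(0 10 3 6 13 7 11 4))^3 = [12, 4, 2, 14, 0, 10, 11, 15, 8, 6, 9, 13, 3, 7, 5, 1] = (0 12 3 14 5 10 9 6 11 13 7 15 1 4)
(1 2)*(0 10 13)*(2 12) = (0 10 13)(1 12 2) = [10, 12, 1, 3, 4, 5, 6, 7, 8, 9, 13, 11, 2, 0]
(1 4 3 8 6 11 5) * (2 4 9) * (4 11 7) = (1 9 2 11 5)(3 8 6 7 4) = [0, 9, 11, 8, 3, 1, 7, 4, 6, 2, 10, 5]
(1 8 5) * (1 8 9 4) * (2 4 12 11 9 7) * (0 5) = [5, 7, 4, 3, 1, 8, 6, 2, 0, 12, 10, 9, 11] = (0 5 8)(1 7 2 4)(9 12 11)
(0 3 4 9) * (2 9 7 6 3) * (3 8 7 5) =(0 2 9)(3 4 5)(6 8 7) =[2, 1, 9, 4, 5, 3, 8, 6, 7, 0]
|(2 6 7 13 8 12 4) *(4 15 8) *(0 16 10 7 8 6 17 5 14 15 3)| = 15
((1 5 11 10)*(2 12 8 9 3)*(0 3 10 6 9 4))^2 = (0 2 8)(1 11 9)(3 12 4)(5 6 10) = [2, 11, 8, 12, 3, 6, 10, 7, 0, 1, 5, 9, 4]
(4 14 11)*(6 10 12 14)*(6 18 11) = [0, 1, 2, 3, 18, 5, 10, 7, 8, 9, 12, 4, 14, 13, 6, 15, 16, 17, 11] = (4 18 11)(6 10 12 14)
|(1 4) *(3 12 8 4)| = 5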